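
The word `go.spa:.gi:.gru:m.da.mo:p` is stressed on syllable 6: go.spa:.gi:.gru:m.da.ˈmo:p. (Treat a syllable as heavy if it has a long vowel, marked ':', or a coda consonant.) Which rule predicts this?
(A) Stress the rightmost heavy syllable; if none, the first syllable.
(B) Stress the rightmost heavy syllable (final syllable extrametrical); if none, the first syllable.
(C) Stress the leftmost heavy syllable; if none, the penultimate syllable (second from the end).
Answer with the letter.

Rule A → syllable 6 ✓.
Rule B → syllable 4 (observed: 6).
Rule C → syllable 2 (observed: 6).

A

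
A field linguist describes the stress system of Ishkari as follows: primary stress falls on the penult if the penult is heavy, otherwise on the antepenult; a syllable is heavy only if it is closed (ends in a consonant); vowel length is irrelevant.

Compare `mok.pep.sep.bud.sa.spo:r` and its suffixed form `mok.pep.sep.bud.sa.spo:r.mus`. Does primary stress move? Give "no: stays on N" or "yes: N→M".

yes: 4→6

Base `mok.pep.sep.bud.sa.spo:r` (6 syllables):
  Weights: 4 bud H, 5 sa L, 6 spo:r H.
  The penult (syllable 5, sa) is light, so stress falls on the antepenult (syllable 4, bud).
  → primary stress on syllable 4.
Suffixed `mok.pep.sep.bud.sa.spo:r.mus` (7 syllables):
  Weights: 5 sa L, 6 spo:r H, 7 mus H.
  The penult (syllable 6, spo:r) is heavy, so it takes stress.
  → primary stress on syllable 6.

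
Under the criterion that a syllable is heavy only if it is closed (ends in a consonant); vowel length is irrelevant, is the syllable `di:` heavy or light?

light

`di:`: long vowel, open (no coda). Open (no coda) → light.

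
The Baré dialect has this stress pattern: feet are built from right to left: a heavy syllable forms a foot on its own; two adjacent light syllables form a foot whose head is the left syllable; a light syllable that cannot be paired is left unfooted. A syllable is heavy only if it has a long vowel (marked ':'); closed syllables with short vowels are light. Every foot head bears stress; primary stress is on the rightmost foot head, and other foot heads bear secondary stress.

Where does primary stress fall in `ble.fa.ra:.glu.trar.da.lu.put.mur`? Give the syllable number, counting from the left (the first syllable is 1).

8

Weights: 1 ble L, 2 fa L, 3 ra: H, 4 glu L, 5 trar L, 6 da L, 7 lu L, 8 put L, 9 mur L.
Parse right to left (heavy = foot alone; LL = one foot; stranded L unfooted): (ˈble.fa) (ˈra:) (ˈglu.trar) (ˈda.lu) (ˈput.mur).
Foot heads: 1, 3, 4, 6, 8.
Primary stress on the rightmost head = syllable 8.
Primary stress: syllable 8 → ble.fa.ra:.glu.trar.da.lu.ˈput.mur.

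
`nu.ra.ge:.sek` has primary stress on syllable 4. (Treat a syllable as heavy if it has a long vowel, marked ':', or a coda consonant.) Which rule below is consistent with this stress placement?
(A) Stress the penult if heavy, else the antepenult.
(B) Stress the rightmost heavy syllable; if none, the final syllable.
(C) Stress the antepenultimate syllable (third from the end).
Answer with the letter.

B

Rule A → syllable 3 (observed: 4).
Rule B → syllable 4 ✓.
Rule C → syllable 2 (observed: 4).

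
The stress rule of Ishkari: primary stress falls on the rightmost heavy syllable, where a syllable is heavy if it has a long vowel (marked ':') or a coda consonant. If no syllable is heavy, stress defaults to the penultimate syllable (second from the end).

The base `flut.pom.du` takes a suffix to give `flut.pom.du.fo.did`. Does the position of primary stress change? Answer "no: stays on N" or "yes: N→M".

Base `flut.pom.du` (3 syllables):
  Weights: 1 flut H, 2 pom H, 3 du L.
  Heavy syllables in the domain: 1, 2. The rightmost is syllable 2 (pom).
  → primary stress on syllable 2.
Suffixed `flut.pom.du.fo.did` (5 syllables):
  Weights: 1 flut H, 2 pom H, 3 du L, 4 fo L, 5 did H.
  Heavy syllables in the domain: 1, 2, 5. The rightmost is syllable 5 (did).
  → primary stress on syllable 5.

yes: 2→5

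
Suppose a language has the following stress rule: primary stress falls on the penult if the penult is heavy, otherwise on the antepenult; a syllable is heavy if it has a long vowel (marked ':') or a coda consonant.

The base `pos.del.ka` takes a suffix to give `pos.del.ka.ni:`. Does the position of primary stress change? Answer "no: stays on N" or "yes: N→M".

Base `pos.del.ka` (3 syllables):
  Weights: 1 pos H, 2 del H, 3 ka L.
  The penult (syllable 2, del) is heavy, so it takes stress.
  → primary stress on syllable 2.
Suffixed `pos.del.ka.ni:` (4 syllables):
  Weights: 2 del H, 3 ka L, 4 ni: H.
  The penult (syllable 3, ka) is light, so stress falls on the antepenult (syllable 2, del).
  → primary stress on syllable 2.

no: stays on 2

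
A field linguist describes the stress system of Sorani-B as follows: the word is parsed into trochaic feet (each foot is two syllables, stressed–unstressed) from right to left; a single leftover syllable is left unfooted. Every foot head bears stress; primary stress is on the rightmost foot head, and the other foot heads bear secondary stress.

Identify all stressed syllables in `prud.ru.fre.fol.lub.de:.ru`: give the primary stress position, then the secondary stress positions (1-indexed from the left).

Parse right to left into trochaic (ˈσσ) feet: prud (ˈru.fre) (ˈfol.lub) (ˈde:.ru). Syllable 1 is left unfooted.
Foot heads (stressed positions): 2, 4, 6.
End Rule Rightmost: primary stress on the rightmost head = syllable 6.
Secondary stress on 2, 4: prud.ˌru.fre.ˌfol.lub.ˈde:.ru.

primary 6, secondary 2, 4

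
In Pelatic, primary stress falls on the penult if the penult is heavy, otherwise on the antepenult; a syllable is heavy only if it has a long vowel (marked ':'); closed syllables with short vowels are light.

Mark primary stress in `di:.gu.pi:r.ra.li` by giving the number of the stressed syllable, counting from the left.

Weights: 3 pi:r H, 4 ra L, 5 li L.
The penult (syllable 4, ra) is light, so stress falls on the antepenult (syllable 3, pi:r).
Primary stress: syllable 3 → di:.gu.ˈpi:r.ra.li.

3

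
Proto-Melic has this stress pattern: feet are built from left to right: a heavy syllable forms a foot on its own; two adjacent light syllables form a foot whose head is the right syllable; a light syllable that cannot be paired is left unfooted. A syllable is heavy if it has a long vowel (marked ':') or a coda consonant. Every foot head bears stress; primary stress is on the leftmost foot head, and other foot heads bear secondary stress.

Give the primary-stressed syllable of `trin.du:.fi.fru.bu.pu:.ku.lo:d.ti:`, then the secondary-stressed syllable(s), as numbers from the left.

Weights: 1 trin H, 2 du: H, 3 fi L, 4 fru L, 5 bu L, 6 pu: H, 7 ku L, 8 lo:d H, 9 ti: H.
Parse left to right (heavy = foot alone; LL = one foot; stranded L unfooted): (ˈtrin) (ˈdu:) (fi.ˈfru) bu (ˈpu:) ku (ˈlo:d) (ˈti:).
Foot heads: 1, 2, 4, 6, 8, 9.
Primary stress on the leftmost head = syllable 1.
Secondary stress on 2, 4, 6, 8, 9: ˈtrin.ˌdu:.fi.ˌfru.bu.ˌpu:.ku.ˌlo:d.ˌti:.

primary 1, secondary 2, 4, 6, 8, 9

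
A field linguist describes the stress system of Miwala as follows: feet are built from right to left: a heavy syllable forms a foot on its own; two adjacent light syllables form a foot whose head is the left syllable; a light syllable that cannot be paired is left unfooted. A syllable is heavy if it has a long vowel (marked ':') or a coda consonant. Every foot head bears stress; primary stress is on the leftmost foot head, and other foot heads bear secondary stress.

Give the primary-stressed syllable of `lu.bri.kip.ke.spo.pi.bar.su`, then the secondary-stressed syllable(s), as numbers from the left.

primary 1, secondary 3, 5, 7

Weights: 1 lu L, 2 bri L, 3 kip H, 4 ke L, 5 spo L, 6 pi L, 7 bar H, 8 su L.
Parse right to left (heavy = foot alone; LL = one foot; stranded L unfooted): (ˈlu.bri) (ˈkip) ke (ˈspo.pi) (ˈbar) su.
Foot heads: 1, 3, 5, 7.
Primary stress on the leftmost head = syllable 1.
Secondary stress on 3, 5, 7: ˈlu.bri.ˌkip.ke.ˌspo.pi.ˌbar.su.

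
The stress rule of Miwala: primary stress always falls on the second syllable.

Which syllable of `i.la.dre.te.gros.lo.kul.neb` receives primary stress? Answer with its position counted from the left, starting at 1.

The word has 8 syllables; the second syllable is syllable 2 (la).
Primary stress: syllable 2 → i.ˈla.dre.te.gros.lo.kul.neb.

2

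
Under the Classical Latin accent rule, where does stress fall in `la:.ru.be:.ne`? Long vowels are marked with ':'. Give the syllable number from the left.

3

Classical Latin: stress the penult if heavy (long vowel or closed), else the antepenult.
Weights: 2 ru L, 3 be: H, 4 ne L.
The penult (syllable 3, be:) is heavy, so it takes stress.
Stress on syllable 3: la:.ru.ˈbe:.ne.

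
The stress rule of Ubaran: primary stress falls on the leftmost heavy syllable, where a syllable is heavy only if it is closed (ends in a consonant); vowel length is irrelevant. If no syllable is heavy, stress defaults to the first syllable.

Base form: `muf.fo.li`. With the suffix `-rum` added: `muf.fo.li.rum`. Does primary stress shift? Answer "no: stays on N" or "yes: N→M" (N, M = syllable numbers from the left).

Base `muf.fo.li` (3 syllables):
  Weights: 1 muf H, 2 fo L, 3 li L.
  Heavy syllables in the domain: 1. The leftmost is syllable 1 (muf).
  → primary stress on syllable 1.
Suffixed `muf.fo.li.rum` (4 syllables):
  Weights: 1 muf H, 2 fo L, 3 li L, 4 rum H.
  Heavy syllables in the domain: 1, 4. The leftmost is syllable 1 (muf).
  → primary stress on syllable 1.

no: stays on 1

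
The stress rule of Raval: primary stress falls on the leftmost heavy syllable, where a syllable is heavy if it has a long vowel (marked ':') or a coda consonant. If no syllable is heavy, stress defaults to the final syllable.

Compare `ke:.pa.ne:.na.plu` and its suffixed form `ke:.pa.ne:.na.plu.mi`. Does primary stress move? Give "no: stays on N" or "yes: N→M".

no: stays on 1

Base `ke:.pa.ne:.na.plu` (5 syllables):
  Weights: 1 ke: H, 2 pa L, 3 ne: H, 4 na L, 5 plu L.
  Heavy syllables in the domain: 1, 3. The leftmost is syllable 1 (ke:).
  → primary stress on syllable 1.
Suffixed `ke:.pa.ne:.na.plu.mi` (6 syllables):
  Weights: 1 ke: H, 2 pa L, 3 ne: H, 4 na L, 5 plu L, 6 mi L.
  Heavy syllables in the domain: 1, 3. The leftmost is syllable 1 (ke:).
  → primary stress on syllable 1.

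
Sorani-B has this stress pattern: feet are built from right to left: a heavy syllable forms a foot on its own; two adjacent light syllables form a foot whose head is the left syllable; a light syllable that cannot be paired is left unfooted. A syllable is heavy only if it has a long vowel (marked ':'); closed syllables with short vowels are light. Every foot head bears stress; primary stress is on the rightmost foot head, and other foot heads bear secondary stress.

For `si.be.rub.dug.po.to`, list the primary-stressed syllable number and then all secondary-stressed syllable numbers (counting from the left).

primary 5, secondary 1, 3

Weights: 1 si L, 2 be L, 3 rub L, 4 dug L, 5 po L, 6 to L.
Parse right to left (heavy = foot alone; LL = one foot; stranded L unfooted): (ˈsi.be) (ˈrub.dug) (ˈpo.to).
Foot heads: 1, 3, 5.
Primary stress on the rightmost head = syllable 5.
Secondary stress on 1, 3: ˌsi.be.ˌrub.dug.ˈpo.to.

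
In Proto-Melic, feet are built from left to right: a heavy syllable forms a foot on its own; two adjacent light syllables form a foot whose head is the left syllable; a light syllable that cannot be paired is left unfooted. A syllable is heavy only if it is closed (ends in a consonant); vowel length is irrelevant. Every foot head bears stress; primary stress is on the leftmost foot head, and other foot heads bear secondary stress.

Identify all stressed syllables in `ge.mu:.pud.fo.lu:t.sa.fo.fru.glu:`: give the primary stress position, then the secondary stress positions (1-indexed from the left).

Weights: 1 ge L, 2 mu: L, 3 pud H, 4 fo L, 5 lu:t H, 6 sa L, 7 fo L, 8 fru L, 9 glu: L.
Parse left to right (heavy = foot alone; LL = one foot; stranded L unfooted): (ˈge.mu:) (ˈpud) fo (ˈlu:t) (ˈsa.fo) (ˈfru.glu:).
Foot heads: 1, 3, 5, 6, 8.
Primary stress on the leftmost head = syllable 1.
Secondary stress on 3, 5, 6, 8: ˈge.mu:.ˌpud.fo.ˌlu:t.ˌsa.fo.ˌfru.glu:.

primary 1, secondary 3, 5, 6, 8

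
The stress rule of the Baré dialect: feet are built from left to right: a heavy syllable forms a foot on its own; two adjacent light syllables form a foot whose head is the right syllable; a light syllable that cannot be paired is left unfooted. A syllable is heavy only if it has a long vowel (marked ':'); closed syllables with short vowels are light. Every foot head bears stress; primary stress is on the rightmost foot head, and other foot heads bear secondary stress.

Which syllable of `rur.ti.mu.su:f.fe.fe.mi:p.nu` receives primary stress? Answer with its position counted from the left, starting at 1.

Weights: 1 rur L, 2 ti L, 3 mu L, 4 su:f H, 5 fe L, 6 fe L, 7 mi:p H, 8 nu L.
Parse left to right (heavy = foot alone; LL = one foot; stranded L unfooted): (rur.ˈti) mu (ˈsu:f) (fe.ˈfe) (ˈmi:p) nu.
Foot heads: 2, 4, 6, 7.
Primary stress on the rightmost head = syllable 7.
Primary stress: syllable 7 → rur.ti.mu.su:f.fe.fe.ˈmi:p.nu.

7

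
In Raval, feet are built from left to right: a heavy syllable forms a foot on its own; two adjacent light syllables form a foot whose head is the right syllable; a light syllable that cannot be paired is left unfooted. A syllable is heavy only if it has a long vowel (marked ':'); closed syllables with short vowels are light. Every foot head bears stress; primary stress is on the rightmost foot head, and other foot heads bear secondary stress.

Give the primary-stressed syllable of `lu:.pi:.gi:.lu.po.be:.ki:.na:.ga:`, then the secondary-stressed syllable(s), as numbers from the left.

Weights: 1 lu: H, 2 pi: H, 3 gi: H, 4 lu L, 5 po L, 6 be: H, 7 ki: H, 8 na: H, 9 ga: H.
Parse left to right (heavy = foot alone; LL = one foot; stranded L unfooted): (ˈlu:) (ˈpi:) (ˈgi:) (lu.ˈpo) (ˈbe:) (ˈki:) (ˈna:) (ˈga:).
Foot heads: 1, 2, 3, 5, 6, 7, 8, 9.
Primary stress on the rightmost head = syllable 9.
Secondary stress on 1, 2, 3, 5, 6, 7, 8: ˌlu:.ˌpi:.ˌgi:.lu.ˌpo.ˌbe:.ˌki:.ˌna:.ˈga:.

primary 9, secondary 1, 2, 3, 5, 6, 7, 8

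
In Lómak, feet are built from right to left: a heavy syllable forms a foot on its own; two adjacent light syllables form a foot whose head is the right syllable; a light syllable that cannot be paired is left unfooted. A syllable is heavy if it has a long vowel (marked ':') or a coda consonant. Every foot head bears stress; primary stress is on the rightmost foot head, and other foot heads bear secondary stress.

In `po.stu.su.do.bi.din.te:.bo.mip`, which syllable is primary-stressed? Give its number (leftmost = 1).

Weights: 1 po L, 2 stu L, 3 su L, 4 do L, 5 bi L, 6 din H, 7 te: H, 8 bo L, 9 mip H.
Parse right to left (heavy = foot alone; LL = one foot; stranded L unfooted): po (stu.ˈsu) (do.ˈbi) (ˈdin) (ˈte:) bo (ˈmip).
Foot heads: 3, 5, 6, 7, 9.
Primary stress on the rightmost head = syllable 9.
Primary stress: syllable 9 → po.stu.su.do.bi.din.te:.bo.ˈmip.

9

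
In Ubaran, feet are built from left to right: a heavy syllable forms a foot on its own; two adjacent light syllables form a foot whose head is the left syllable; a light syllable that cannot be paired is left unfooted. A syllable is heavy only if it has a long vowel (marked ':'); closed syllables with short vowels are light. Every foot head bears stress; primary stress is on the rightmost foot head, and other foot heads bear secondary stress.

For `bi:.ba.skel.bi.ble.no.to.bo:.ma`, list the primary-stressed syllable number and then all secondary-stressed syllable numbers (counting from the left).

Weights: 1 bi: H, 2 ba L, 3 skel L, 4 bi L, 5 ble L, 6 no L, 7 to L, 8 bo: H, 9 ma L.
Parse left to right (heavy = foot alone; LL = one foot; stranded L unfooted): (ˈbi:) (ˈba.skel) (ˈbi.ble) (ˈno.to) (ˈbo:) ma.
Foot heads: 1, 2, 4, 6, 8.
Primary stress on the rightmost head = syllable 8.
Secondary stress on 1, 2, 4, 6: ˌbi:.ˌba.skel.ˌbi.ble.ˌno.to.ˈbo:.ma.

primary 8, secondary 1, 2, 4, 6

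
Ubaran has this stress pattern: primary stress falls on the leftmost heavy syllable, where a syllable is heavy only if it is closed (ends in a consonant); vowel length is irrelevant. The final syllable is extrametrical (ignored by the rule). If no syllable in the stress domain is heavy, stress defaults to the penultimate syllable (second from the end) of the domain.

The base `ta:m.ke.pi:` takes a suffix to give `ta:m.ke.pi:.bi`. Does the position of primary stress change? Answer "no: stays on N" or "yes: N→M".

no: stays on 1

Base `ta:m.ke.pi:` (3 syllables):
  The final syllable (3, pi:) is extrametrical; the stress domain is syllables 1–2.
  Weights: 1 ta:m H, 2 ke L.
  Heavy syllables in the domain: 1. The leftmost is syllable 1 (ta:m).
  → primary stress on syllable 1.
Suffixed `ta:m.ke.pi:.bi` (4 syllables):
  The final syllable (4, bi) is extrametrical; the stress domain is syllables 1–3.
  Weights: 1 ta:m H, 2 ke L, 3 pi: L.
  Heavy syllables in the domain: 1. The leftmost is syllable 1 (ta:m).
  → primary stress on syllable 1.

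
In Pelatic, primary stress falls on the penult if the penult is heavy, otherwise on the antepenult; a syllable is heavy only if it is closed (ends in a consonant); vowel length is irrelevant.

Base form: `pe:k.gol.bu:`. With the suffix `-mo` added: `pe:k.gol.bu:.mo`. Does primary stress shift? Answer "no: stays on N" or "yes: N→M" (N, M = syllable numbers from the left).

Base `pe:k.gol.bu:` (3 syllables):
  Weights: 1 pe:k H, 2 gol H, 3 bu: L.
  The penult (syllable 2, gol) is heavy, so it takes stress.
  → primary stress on syllable 2.
Suffixed `pe:k.gol.bu:.mo` (4 syllables):
  Weights: 2 gol H, 3 bu: L, 4 mo L.
  The penult (syllable 3, bu:) is light, so stress falls on the antepenult (syllable 2, gol).
  → primary stress on syllable 2.

no: stays on 2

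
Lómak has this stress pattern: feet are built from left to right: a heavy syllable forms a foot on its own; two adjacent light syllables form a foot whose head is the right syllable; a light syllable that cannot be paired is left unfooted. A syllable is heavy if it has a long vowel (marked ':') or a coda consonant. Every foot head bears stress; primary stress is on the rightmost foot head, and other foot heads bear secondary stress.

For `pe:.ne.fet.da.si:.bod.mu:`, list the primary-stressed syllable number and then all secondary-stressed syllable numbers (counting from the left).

Weights: 1 pe: H, 2 ne L, 3 fet H, 4 da L, 5 si: H, 6 bod H, 7 mu: H.
Parse left to right (heavy = foot alone; LL = one foot; stranded L unfooted): (ˈpe:) ne (ˈfet) da (ˈsi:) (ˈbod) (ˈmu:).
Foot heads: 1, 3, 5, 6, 7.
Primary stress on the rightmost head = syllable 7.
Secondary stress on 1, 3, 5, 6: ˌpe:.ne.ˌfet.da.ˌsi:.ˌbod.ˈmu:.

primary 7, secondary 1, 3, 5, 6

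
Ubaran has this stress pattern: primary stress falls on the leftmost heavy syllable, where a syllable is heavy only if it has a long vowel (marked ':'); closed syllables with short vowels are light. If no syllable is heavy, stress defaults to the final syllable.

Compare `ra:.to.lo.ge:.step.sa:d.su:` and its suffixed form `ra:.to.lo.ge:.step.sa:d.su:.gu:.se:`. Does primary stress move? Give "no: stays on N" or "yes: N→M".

no: stays on 1

Base `ra:.to.lo.ge:.step.sa:d.su:` (7 syllables):
  Weights: 1 ra: H, 2 to L, 3 lo L, 4 ge: H, 5 step L, 6 sa:d H, 7 su: H.
  Heavy syllables in the domain: 1, 4, 6, 7. The leftmost is syllable 1 (ra:).
  → primary stress on syllable 1.
Suffixed `ra:.to.lo.ge:.step.sa:d.su:.gu:.se:` (9 syllables):
  Weights: 1 ra: H, 2 to L, 3 lo L, 4 ge: H, 5 step L, 6 sa:d H, 7 su: H, 8 gu: H, 9 se: H.
  Heavy syllables in the domain: 1, 4, 6, 7, 8, 9. The leftmost is syllable 1 (ra:).
  → primary stress on syllable 1.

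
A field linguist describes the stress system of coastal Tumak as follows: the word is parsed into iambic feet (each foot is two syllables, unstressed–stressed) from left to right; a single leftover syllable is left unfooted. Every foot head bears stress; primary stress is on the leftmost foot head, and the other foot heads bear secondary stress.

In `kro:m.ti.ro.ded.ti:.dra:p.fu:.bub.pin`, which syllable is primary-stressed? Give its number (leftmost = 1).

2

Parse left to right into iambic (σˈσ) feet: (kro:m.ˈti) (ro.ˈded) (ti:.ˈdra:p) (fu:.ˈbub) pin. Syllable 9 is left unfooted.
Foot heads (stressed positions): 2, 4, 6, 8.
End Rule Leftmost: primary stress on the leftmost head = syllable 2.
Primary stress: syllable 2 → kro:m.ˈti.ro.ded.ti:.dra:p.fu:.bub.pin.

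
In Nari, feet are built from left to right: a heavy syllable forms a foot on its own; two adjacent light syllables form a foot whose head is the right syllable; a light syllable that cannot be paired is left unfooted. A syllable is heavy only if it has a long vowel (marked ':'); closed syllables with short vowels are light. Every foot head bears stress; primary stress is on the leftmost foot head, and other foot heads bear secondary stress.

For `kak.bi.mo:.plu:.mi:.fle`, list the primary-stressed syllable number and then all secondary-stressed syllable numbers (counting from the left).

primary 2, secondary 3, 4, 5

Weights: 1 kak L, 2 bi L, 3 mo: H, 4 plu: H, 5 mi: H, 6 fle L.
Parse left to right (heavy = foot alone; LL = one foot; stranded L unfooted): (kak.ˈbi) (ˈmo:) (ˈplu:) (ˈmi:) fle.
Foot heads: 2, 3, 4, 5.
Primary stress on the leftmost head = syllable 2.
Secondary stress on 3, 4, 5: kak.ˈbi.ˌmo:.ˌplu:.ˌmi:.fle.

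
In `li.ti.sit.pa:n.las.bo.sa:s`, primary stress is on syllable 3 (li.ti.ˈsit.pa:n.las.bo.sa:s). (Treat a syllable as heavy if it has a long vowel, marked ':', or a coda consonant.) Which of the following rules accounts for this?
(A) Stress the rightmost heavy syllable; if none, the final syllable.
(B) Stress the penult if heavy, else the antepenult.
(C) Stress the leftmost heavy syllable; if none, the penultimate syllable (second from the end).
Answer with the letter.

Rule A → syllable 7 (observed: 3).
Rule B → syllable 5 (observed: 3).
Rule C → syllable 3 ✓.

C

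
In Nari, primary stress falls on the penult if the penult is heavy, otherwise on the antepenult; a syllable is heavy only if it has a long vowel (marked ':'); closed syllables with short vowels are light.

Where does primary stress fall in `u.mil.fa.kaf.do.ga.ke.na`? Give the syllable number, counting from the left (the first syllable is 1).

6

Weights: 6 ga L, 7 ke L, 8 na L.
The penult (syllable 7, ke) is light, so stress falls on the antepenult (syllable 6, ga).
Primary stress: syllable 6 → u.mil.fa.kaf.do.ˈga.ke.na.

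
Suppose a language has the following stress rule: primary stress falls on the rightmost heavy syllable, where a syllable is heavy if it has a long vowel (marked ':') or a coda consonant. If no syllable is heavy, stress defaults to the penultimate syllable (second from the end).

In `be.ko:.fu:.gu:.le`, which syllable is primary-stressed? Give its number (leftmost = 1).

4

Weights: 1 be L, 2 ko: H, 3 fu: H, 4 gu: H, 5 le L.
Heavy syllables in the domain: 2, 3, 4. The rightmost is syllable 4 (gu:).
Primary stress: syllable 4 → be.ko:.fu:.ˈgu:.le.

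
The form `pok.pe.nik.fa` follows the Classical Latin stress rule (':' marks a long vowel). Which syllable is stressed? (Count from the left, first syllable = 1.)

3

Classical Latin: stress the penult if heavy (long vowel or closed), else the antepenult.
Weights: 2 pe L, 3 nik H, 4 fa L.
The penult (syllable 3, nik) is heavy, so it takes stress.
Stress on syllable 3: pok.pe.ˈnik.fa.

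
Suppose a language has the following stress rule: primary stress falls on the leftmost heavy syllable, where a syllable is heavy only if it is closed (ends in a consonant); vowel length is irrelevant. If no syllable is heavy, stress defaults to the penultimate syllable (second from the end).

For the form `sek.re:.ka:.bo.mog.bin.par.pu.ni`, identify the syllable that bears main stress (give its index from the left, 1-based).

1

Weights: 1 sek H, 2 re: L, 3 ka: L, 4 bo L, 5 mog H, 6 bin H, 7 par H, 8 pu L, 9 ni L.
Heavy syllables in the domain: 1, 5, 6, 7. The leftmost is syllable 1 (sek).
Primary stress: syllable 1 → ˈsek.re:.ka:.bo.mog.bin.par.pu.ni.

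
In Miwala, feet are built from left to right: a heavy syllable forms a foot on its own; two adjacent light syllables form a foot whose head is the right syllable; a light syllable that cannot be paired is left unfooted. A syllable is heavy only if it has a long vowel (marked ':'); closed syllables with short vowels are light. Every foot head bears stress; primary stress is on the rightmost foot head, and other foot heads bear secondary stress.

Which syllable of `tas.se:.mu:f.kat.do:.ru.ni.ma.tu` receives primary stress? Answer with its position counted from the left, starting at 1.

9

Weights: 1 tas L, 2 se: H, 3 mu:f H, 4 kat L, 5 do: H, 6 ru L, 7 ni L, 8 ma L, 9 tu L.
Parse left to right (heavy = foot alone; LL = one foot; stranded L unfooted): tas (ˈse:) (ˈmu:f) kat (ˈdo:) (ru.ˈni) (ma.ˈtu).
Foot heads: 2, 3, 5, 7, 9.
Primary stress on the rightmost head = syllable 9.
Primary stress: syllable 9 → tas.se:.mu:f.kat.do:.ru.ni.ma.ˈtu.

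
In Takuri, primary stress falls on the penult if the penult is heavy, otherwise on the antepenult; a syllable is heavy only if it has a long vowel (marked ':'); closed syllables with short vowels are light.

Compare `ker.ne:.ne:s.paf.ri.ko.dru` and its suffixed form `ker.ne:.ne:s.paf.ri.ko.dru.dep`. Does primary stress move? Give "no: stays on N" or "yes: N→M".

Base `ker.ne:.ne:s.paf.ri.ko.dru` (7 syllables):
  Weights: 5 ri L, 6 ko L, 7 dru L.
  The penult (syllable 6, ko) is light, so stress falls on the antepenult (syllable 5, ri).
  → primary stress on syllable 5.
Suffixed `ker.ne:.ne:s.paf.ri.ko.dru.dep` (8 syllables):
  Weights: 6 ko L, 7 dru L, 8 dep L.
  The penult (syllable 7, dru) is light, so stress falls on the antepenult (syllable 6, ko).
  → primary stress on syllable 6.

yes: 5→6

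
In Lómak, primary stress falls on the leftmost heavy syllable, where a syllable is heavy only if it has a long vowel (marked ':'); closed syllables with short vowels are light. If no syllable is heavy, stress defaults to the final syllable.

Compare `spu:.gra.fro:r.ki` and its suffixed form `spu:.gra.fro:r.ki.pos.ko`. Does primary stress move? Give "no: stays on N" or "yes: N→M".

Base `spu:.gra.fro:r.ki` (4 syllables):
  Weights: 1 spu: H, 2 gra L, 3 fro:r H, 4 ki L.
  Heavy syllables in the domain: 1, 3. The leftmost is syllable 1 (spu:).
  → primary stress on syllable 1.
Suffixed `spu:.gra.fro:r.ki.pos.ko` (6 syllables):
  Weights: 1 spu: H, 2 gra L, 3 fro:r H, 4 ki L, 5 pos L, 6 ko L.
  Heavy syllables in the domain: 1, 3. The leftmost is syllable 1 (spu:).
  → primary stress on syllable 1.

no: stays on 1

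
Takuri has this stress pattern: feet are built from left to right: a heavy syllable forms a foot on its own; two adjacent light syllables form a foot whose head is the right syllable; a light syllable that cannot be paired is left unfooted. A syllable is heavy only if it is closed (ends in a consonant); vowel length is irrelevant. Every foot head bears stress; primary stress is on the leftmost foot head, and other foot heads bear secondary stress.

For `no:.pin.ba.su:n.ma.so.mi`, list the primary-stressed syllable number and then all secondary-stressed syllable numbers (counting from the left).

Weights: 1 no: L, 2 pin H, 3 ba L, 4 su:n H, 5 ma L, 6 so L, 7 mi L.
Parse left to right (heavy = foot alone; LL = one foot; stranded L unfooted): no: (ˈpin) ba (ˈsu:n) (ma.ˈso) mi.
Foot heads: 2, 4, 6.
Primary stress on the leftmost head = syllable 2.
Secondary stress on 4, 6: no:.ˈpin.ba.ˌsu:n.ma.ˌso.mi.

primary 2, secondary 4, 6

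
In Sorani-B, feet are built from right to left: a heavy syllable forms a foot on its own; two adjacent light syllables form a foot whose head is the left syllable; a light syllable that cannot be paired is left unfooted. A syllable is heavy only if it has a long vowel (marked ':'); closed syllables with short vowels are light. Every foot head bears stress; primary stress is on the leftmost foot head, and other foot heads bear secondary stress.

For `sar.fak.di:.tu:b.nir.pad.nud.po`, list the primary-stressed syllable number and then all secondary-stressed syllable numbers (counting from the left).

primary 1, secondary 3, 4, 5, 7

Weights: 1 sar L, 2 fak L, 3 di: H, 4 tu:b H, 5 nir L, 6 pad L, 7 nud L, 8 po L.
Parse right to left (heavy = foot alone; LL = one foot; stranded L unfooted): (ˈsar.fak) (ˈdi:) (ˈtu:b) (ˈnir.pad) (ˈnud.po).
Foot heads: 1, 3, 4, 5, 7.
Primary stress on the leftmost head = syllable 1.
Secondary stress on 3, 4, 5, 7: ˈsar.fak.ˌdi:.ˌtu:b.ˌnir.pad.ˌnud.po.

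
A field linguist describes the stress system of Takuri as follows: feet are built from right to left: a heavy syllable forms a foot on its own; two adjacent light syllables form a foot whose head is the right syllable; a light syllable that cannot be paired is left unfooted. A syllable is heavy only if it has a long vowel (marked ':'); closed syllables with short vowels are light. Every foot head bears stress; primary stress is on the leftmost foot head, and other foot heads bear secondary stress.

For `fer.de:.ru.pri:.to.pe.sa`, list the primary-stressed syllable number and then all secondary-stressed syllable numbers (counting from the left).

primary 2, secondary 4, 7

Weights: 1 fer L, 2 de: H, 3 ru L, 4 pri: H, 5 to L, 6 pe L, 7 sa L.
Parse right to left (heavy = foot alone; LL = one foot; stranded L unfooted): fer (ˈde:) ru (ˈpri:) to (pe.ˈsa).
Foot heads: 2, 4, 7.
Primary stress on the leftmost head = syllable 2.
Secondary stress on 4, 7: fer.ˈde:.ru.ˌpri:.to.pe.ˌsa.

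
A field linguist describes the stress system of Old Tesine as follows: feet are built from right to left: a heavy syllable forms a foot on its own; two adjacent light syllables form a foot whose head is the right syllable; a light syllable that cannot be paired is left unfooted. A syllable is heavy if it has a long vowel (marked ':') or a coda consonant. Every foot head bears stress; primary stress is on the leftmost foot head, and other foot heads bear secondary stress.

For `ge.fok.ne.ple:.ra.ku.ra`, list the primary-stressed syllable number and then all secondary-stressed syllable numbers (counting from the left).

Weights: 1 ge L, 2 fok H, 3 ne L, 4 ple: H, 5 ra L, 6 ku L, 7 ra L.
Parse right to left (heavy = foot alone; LL = one foot; stranded L unfooted): ge (ˈfok) ne (ˈple:) ra (ku.ˈra).
Foot heads: 2, 4, 7.
Primary stress on the leftmost head = syllable 2.
Secondary stress on 4, 7: ge.ˈfok.ne.ˌple:.ra.ku.ˌra.

primary 2, secondary 4, 7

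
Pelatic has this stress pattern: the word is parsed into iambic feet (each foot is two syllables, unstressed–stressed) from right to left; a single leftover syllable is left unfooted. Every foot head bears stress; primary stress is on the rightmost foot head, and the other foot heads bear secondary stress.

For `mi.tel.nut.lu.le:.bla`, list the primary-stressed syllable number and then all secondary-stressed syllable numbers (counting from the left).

primary 6, secondary 2, 4

Parse right to left into iambic (σˈσ) feet: (mi.ˈtel) (nut.ˈlu) (le:.ˈbla).
Foot heads (stressed positions): 2, 4, 6.
End Rule Rightmost: primary stress on the rightmost head = syllable 6.
Secondary stress on 2, 4: mi.ˌtel.nut.ˌlu.le:.ˈbla.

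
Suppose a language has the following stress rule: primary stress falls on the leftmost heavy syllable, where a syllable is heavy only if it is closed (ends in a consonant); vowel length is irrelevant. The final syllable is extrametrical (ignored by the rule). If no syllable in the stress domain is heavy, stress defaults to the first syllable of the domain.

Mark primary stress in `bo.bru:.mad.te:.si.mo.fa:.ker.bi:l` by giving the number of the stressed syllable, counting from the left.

3

The final syllable (9, bi:l) is extrametrical; the stress domain is syllables 1–8.
Weights: 1 bo L, 2 bru: L, 3 mad H, 4 te: L, 5 si L, 6 mo L, 7 fa: L, 8 ker H.
Heavy syllables in the domain: 3, 8. The leftmost is syllable 3 (mad).
Primary stress: syllable 3 → bo.bru:.ˈmad.te:.si.mo.fa:.ker.bi:l.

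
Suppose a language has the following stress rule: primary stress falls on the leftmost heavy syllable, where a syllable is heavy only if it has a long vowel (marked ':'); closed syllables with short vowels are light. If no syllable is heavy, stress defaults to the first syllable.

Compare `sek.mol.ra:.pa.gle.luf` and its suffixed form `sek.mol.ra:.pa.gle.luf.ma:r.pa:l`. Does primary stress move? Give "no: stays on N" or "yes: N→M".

no: stays on 3

Base `sek.mol.ra:.pa.gle.luf` (6 syllables):
  Weights: 1 sek L, 2 mol L, 3 ra: H, 4 pa L, 5 gle L, 6 luf L.
  Heavy syllables in the domain: 3. The leftmost is syllable 3 (ra:).
  → primary stress on syllable 3.
Suffixed `sek.mol.ra:.pa.gle.luf.ma:r.pa:l` (8 syllables):
  Weights: 1 sek L, 2 mol L, 3 ra: H, 4 pa L, 5 gle L, 6 luf L, 7 ma:r H, 8 pa:l H.
  Heavy syllables in the domain: 3, 7, 8. The leftmost is syllable 3 (ra:).
  → primary stress on syllable 3.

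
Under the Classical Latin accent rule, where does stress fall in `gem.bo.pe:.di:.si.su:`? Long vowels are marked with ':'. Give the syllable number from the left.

Classical Latin: stress the penult if heavy (long vowel or closed), else the antepenult.
Weights: 4 di: H, 5 si L, 6 su: H.
The penult (syllable 5, si) is light, so stress falls on the antepenult (syllable 4, di:).
Stress on syllable 4: gem.bo.pe:.ˈdi:.si.su:.

4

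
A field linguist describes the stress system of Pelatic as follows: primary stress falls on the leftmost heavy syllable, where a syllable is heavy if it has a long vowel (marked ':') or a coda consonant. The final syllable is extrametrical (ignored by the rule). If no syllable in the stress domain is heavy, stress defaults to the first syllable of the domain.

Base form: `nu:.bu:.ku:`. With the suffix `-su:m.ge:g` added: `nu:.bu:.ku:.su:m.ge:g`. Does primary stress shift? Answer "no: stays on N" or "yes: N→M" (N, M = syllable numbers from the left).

Base `nu:.bu:.ku:` (3 syllables):
  The final syllable (3, ku:) is extrametrical; the stress domain is syllables 1–2.
  Weights: 1 nu: H, 2 bu: H.
  Heavy syllables in the domain: 1, 2. The leftmost is syllable 1 (nu:).
  → primary stress on syllable 1.
Suffixed `nu:.bu:.ku:.su:m.ge:g` (5 syllables):
  The final syllable (5, ge:g) is extrametrical; the stress domain is syllables 1–4.
  Weights: 1 nu: H, 2 bu: H, 3 ku: H, 4 su:m H.
  Heavy syllables in the domain: 1, 2, 3, 4. The leftmost is syllable 1 (nu:).
  → primary stress on syllable 1.

no: stays on 1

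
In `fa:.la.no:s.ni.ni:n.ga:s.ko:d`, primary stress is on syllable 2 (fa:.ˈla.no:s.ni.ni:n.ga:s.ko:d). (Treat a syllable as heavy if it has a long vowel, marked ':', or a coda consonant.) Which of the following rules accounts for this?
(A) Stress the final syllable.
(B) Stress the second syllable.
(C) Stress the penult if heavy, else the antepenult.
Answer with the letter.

B

Rule A → syllable 7 (observed: 2).
Rule B → syllable 2 ✓.
Rule C → syllable 6 (observed: 2).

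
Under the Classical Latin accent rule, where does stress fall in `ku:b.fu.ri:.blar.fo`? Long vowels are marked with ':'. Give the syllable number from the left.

4

Classical Latin: stress the penult if heavy (long vowel or closed), else the antepenult.
Weights: 3 ri: H, 4 blar H, 5 fo L.
The penult (syllable 4, blar) is heavy, so it takes stress.
Stress on syllable 4: ku:b.fu.ri:.ˈblar.fo.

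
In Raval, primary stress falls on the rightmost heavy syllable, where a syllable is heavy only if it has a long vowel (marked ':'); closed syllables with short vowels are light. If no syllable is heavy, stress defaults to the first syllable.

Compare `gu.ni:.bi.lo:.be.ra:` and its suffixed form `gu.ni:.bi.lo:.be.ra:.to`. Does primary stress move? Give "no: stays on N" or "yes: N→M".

Base `gu.ni:.bi.lo:.be.ra:` (6 syllables):
  Weights: 1 gu L, 2 ni: H, 3 bi L, 4 lo: H, 5 be L, 6 ra: H.
  Heavy syllables in the domain: 2, 4, 6. The rightmost is syllable 6 (ra:).
  → primary stress on syllable 6.
Suffixed `gu.ni:.bi.lo:.be.ra:.to` (7 syllables):
  Weights: 1 gu L, 2 ni: H, 3 bi L, 4 lo: H, 5 be L, 6 ra: H, 7 to L.
  Heavy syllables in the domain: 2, 4, 6. The rightmost is syllable 6 (ra:).
  → primary stress on syllable 6.

no: stays on 6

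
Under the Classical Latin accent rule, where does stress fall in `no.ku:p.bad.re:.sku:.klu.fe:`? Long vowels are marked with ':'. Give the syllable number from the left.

5

Classical Latin: stress the penult if heavy (long vowel or closed), else the antepenult.
Weights: 5 sku: H, 6 klu L, 7 fe: H.
The penult (syllable 6, klu) is light, so stress falls on the antepenult (syllable 5, sku:).
Stress on syllable 5: no.ku:p.bad.re:.ˈsku:.klu.fe:.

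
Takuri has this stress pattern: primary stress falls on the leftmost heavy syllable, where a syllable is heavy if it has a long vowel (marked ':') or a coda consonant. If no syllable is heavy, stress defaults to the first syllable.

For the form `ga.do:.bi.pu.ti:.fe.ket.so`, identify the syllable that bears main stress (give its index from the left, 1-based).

Weights: 1 ga L, 2 do: H, 3 bi L, 4 pu L, 5 ti: H, 6 fe L, 7 ket H, 8 so L.
Heavy syllables in the domain: 2, 5, 7. The leftmost is syllable 2 (do:).
Primary stress: syllable 2 → ga.ˈdo:.bi.pu.ti:.fe.ket.so.

2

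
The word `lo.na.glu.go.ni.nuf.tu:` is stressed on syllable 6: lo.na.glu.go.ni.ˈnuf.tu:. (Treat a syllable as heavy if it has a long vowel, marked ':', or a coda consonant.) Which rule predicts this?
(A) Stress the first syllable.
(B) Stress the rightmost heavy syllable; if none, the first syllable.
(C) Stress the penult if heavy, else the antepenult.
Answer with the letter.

Rule A → syllable 1 (observed: 6).
Rule B → syllable 7 (observed: 6).
Rule C → syllable 6 ✓.

C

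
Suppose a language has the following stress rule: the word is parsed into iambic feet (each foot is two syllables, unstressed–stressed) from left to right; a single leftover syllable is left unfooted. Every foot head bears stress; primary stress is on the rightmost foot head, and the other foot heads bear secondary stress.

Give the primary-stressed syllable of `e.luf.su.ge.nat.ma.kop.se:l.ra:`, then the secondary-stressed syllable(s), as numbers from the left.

primary 8, secondary 2, 4, 6

Parse left to right into iambic (σˈσ) feet: (e.ˈluf) (su.ˈge) (nat.ˈma) (kop.ˈse:l) ra:. Syllable 9 is left unfooted.
Foot heads (stressed positions): 2, 4, 6, 8.
End Rule Rightmost: primary stress on the rightmost head = syllable 8.
Secondary stress on 2, 4, 6: e.ˌluf.su.ˌge.nat.ˌma.kop.ˈse:l.ra:.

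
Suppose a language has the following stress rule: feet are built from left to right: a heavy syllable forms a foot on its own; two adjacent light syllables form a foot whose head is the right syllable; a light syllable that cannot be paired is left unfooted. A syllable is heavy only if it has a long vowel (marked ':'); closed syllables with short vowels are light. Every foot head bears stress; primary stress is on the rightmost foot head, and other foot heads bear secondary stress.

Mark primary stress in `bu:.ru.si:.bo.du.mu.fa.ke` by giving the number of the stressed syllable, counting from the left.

Weights: 1 bu: H, 2 ru L, 3 si: H, 4 bo L, 5 du L, 6 mu L, 7 fa L, 8 ke L.
Parse left to right (heavy = foot alone; LL = one foot; stranded L unfooted): (ˈbu:) ru (ˈsi:) (bo.ˈdu) (mu.ˈfa) ke.
Foot heads: 1, 3, 5, 7.
Primary stress on the rightmost head = syllable 7.
Primary stress: syllable 7 → bu:.ru.si:.bo.du.mu.ˈfa.ke.

7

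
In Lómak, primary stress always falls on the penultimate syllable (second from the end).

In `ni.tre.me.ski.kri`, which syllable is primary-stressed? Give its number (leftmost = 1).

The word has 5 syllables; the penultimate syllable (second from the end) is syllable 4 (ski).
Primary stress: syllable 4 → ni.tre.me.ˈski.kri.

4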